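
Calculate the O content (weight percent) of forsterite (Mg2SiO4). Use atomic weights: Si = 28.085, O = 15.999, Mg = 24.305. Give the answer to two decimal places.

Molar mass of Mg2SiO4: 2·24.305 + 1·28.085 + 4·15.999 = 140.691 g/mol.
Mass of O per formula unit: 4 × 15.999 = 63.996 g.
Weight fraction O = 63.996 / 140.691 = 0.4549.

45.49 weight percent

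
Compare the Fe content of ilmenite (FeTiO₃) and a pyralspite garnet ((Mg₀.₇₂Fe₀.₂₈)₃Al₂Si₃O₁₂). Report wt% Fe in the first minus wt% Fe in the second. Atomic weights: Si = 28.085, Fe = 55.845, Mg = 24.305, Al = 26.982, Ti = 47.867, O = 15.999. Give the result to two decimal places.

25.89 percentage points

Fe in FeTiO₃: molar mass 151.709 g/mol; 1×55.845 = 55.845 g → 36.81 wt%.
Fe in (Mg₀.₇₂Fe₀.₂₈)₃Al₂Si₃O₁₂: molar mass 429.616 g/mol; 0.84×55.845 = 46.910 g → 10.92 wt%.
Difference = 36.81 − 10.92 = 25.89 percentage points.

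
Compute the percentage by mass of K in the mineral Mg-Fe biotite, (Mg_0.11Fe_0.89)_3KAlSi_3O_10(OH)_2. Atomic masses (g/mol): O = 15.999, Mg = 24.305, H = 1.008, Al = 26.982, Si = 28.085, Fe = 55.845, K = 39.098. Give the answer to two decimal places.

M((Mg_0.11Fe_0.89)_3KAlSi_3O_10(OH)_2) = 501.466 g/mol.
K contributes 1 × 39.098 = 39.098 g per mole.
39.098/501.466 = 0.0780 → 7.80%.

7.80 wt%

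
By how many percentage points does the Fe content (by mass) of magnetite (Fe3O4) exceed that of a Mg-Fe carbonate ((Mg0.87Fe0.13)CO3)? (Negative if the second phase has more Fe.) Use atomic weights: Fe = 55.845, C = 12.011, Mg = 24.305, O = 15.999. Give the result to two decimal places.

64.15 percentage points

First mineral: 167.535 g Fe in 231.531 g formula = 72.36 wt% Fe.
Second mineral: 7.260 g Fe in 88.413 g formula = 8.21 wt% Fe.
72.36% − 8.21% gives a difference of 64.15 percentage points.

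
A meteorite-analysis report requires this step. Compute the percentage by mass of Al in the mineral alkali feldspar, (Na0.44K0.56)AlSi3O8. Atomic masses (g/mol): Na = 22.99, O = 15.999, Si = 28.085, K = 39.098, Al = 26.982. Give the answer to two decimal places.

9.95 weight percent

Formula mass = 0.44*22.99 + 0.56*39.098 + 1*26.982 + 3*28.085 + 8*15.999 = 271.239 g/mol, of which 26.982 g is Al.
So Al makes up 26.982/271.239 = 0.0995 of the mass, i.e. 9.95%.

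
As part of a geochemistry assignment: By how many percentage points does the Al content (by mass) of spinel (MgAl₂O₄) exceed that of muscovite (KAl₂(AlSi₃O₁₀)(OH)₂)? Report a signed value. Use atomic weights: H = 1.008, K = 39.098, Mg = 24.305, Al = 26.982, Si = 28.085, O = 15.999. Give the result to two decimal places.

17.61 percentage points

First mineral: 53.964 g Al in 142.265 g formula = 37.93 wt% Al.
Second mineral: 80.946 g Al in 398.303 g formula = 20.32 wt% Al.
37.93% − 20.32% gives a difference of 17.61 percentage points.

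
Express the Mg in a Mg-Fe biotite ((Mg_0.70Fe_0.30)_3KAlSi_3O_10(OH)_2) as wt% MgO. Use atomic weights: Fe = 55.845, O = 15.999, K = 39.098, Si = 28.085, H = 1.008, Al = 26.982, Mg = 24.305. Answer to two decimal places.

Formula mass = 445.640 g/mol.
2.10 Mg → 2.1000 mol MgO per formula unit; M(MgO) = 40.304, so MgO mass = 84.638 g.
84.638/445.640 × 100 = 18.99 wt%.

18.99 wt%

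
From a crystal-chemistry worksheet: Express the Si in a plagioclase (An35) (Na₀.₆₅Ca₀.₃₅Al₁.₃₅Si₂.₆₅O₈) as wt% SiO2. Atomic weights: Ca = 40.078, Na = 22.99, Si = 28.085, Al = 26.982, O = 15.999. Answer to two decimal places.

Formula mass = 267.814 g/mol.
2.65 Si → 2.6500 mol SiO2 per formula unit; M(SiO2) = 60.083, so SiO2 mass = 159.220 g.
159.220/267.814 × 100 = 59.45 wt%.

59.45 wt%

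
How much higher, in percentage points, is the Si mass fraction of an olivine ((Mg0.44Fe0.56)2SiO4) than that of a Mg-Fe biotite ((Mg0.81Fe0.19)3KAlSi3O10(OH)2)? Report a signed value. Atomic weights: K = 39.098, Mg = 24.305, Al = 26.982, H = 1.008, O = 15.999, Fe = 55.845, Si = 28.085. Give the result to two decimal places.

-3.40 percentage points

M((Mg0.44Fe0.56)2SiO4) = 176.016 g/mol, so wt% Si = 28.085/176.016 × 100 = 15.96%.
M((Mg0.81Fe0.19)3KAlSi3O10(OH)2) = 435.232 g/mol, so wt% Si = 84.255/435.232 × 100 = 19.36%.
15.96 − 19.36 = -3.40 pp.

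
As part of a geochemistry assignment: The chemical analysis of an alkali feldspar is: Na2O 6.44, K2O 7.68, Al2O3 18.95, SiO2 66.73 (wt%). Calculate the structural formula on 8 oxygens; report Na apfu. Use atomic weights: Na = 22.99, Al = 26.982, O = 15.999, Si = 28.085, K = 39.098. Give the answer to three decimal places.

0.561 Na apfu

Na2O: 6.44/61.979 = 0.10391 mol → 0.20782 mol Na, 0.10391 mol O.
K2O: 7.68/94.195 = 0.08153 mol → 0.16306 mol K, 0.08153 mol O.
Al2O3: 18.95/101.961 = 0.18586 mol → 0.37172 mol Al, 0.55758 mol O.
SiO2: 66.73/60.083 = 1.11063 mol → 1.11063 mol Si, 2.22126 mol O.
Total oxygen = 2.96428 mol. Normalization factor = 8/2.96428 = 2.69880.
Na per 8 O = 0.20782 × 2.69880 = 0.561.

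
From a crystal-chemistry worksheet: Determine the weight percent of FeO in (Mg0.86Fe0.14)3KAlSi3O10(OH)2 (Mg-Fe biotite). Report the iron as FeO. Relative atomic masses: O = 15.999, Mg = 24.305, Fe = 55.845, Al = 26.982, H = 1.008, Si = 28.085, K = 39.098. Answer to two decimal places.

7.01 wt%

Molar mass of (Mg0.86Fe0.14)3KAlSi3O10(OH)2 = 2.58×24.305 + 0.42×55.845 + 1×39.098 + 1×26.982 + 3×28.085 + 12×15.999 + 2×1.008 = 430.501 g/mol.
Each formula unit contains 0.42 Fe, equivalent to 0.42/1 = 0.4200 mol FeO.
M(FeO) = 1×55.845 + 1×15.999 = 71.844 g/mol.
Mass of FeO per formula unit = 0.4200 × 71.844 = 30.174 g.
FeO wt% = 30.174 / 430.501 × 100 = 7.01%.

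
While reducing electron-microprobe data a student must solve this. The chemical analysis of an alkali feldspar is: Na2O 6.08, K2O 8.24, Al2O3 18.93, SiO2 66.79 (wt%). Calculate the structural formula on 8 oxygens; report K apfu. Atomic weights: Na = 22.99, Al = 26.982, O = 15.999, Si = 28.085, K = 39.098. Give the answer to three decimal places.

Na2O (M=61.979): mol = 0.09810; Na = 0.19620, O = 0.09810.
K2O (M=94.195): mol = 0.08748; K = 0.17496, O = 0.08748.
Al2O3 (M=101.961): mol = 0.18566; Al = 0.37132, O = 0.55698.
SiO2 (M=60.083): mol = 1.11163; Si = 1.11163, O = 2.22326.
ΣO = 2.96582; factor = 8/ΣO = 2.69740.
K apfu = 0.17496 × 2.69740 = 0.472.

0.472 K apfu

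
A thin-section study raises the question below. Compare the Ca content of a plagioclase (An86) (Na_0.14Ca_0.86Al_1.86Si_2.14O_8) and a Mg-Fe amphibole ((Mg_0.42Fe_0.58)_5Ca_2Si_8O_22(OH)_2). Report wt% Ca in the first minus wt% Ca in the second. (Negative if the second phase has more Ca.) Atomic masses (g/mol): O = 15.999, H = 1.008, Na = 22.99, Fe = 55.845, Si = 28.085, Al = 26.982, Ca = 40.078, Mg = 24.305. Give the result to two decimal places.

3.62 percentage points

M(Na_0.14Ca_0.86Al_1.86Si_2.14O_8) = 275.966 g/mol, so wt% Ca = 34.467/275.966 × 100 = 12.49%.
M((Mg_0.42Fe_0.58)_5Ca_2Si_8O_22(OH)_2) = 903.819 g/mol, so wt% Ca = 80.156/903.819 × 100 = 8.87%.
12.49 − 8.87 = 3.62 pp.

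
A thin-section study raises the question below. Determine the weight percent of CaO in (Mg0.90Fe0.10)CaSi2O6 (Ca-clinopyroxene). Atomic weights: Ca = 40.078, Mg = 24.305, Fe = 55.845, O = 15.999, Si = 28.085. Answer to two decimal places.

Formula mass = 219.701 g/mol.
1 Ca → 1.0000 mol CaO per formula unit; M(CaO) = 56.077, so CaO mass = 56.077 g.
56.077/219.701 × 100 = 25.52 wt%.

25.52 wt%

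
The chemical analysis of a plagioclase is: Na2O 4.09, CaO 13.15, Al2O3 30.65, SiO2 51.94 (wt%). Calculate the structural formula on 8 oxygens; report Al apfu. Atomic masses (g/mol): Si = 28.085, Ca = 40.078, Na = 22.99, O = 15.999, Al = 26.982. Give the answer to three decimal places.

1.641 Al apfu

4.09 wt% Na2O ÷ 61.979 g/mol = 0.06599 mol, giving 0.13198 Na and 0.06599 O.
13.15 wt% CaO ÷ 56.077 g/mol = 0.23450 mol, giving 0.23450 Ca and 0.23450 O.
30.65 wt% Al2O3 ÷ 101.961 g/mol = 0.30061 mol, giving 0.60122 Al and 0.90183 O.
51.94 wt% SiO2 ÷ 60.083 g/mol = 0.86447 mol, giving 0.86447 Si and 1.72894 O.
Oxygen sums to 2.93126; scaling by 8/2.93126 = 2.72920 puts the formula on 8 O.
Al: 0.60122 × 2.72920 = 1.641 atoms per formula unit.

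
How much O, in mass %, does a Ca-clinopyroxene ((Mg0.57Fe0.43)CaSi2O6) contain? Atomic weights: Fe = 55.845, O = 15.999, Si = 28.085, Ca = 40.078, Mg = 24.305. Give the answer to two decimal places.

41.72 mass %

M((Mg0.57Fe0.43)CaSi2O6) = 230.109 g/mol.
O contributes 6 × 15.999 = 95.994 g per mole.
95.994/230.109 = 0.4172 → 41.72%.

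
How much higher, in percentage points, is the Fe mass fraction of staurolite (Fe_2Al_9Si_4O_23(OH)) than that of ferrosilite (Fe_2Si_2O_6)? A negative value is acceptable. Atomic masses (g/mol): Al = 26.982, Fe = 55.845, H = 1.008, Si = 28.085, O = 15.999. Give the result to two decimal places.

-29.22 percentage points

Fe in Fe_2Al_9Si_4O_23(OH): molar mass 851.852 g/mol; 2×55.845 = 111.690 g → 13.11 wt%.
Fe in Fe_2Si_2O_6: molar mass 263.854 g/mol; 2×55.845 = 111.690 g → 42.33 wt%.
Difference = 13.11 − 42.33 = -29.22 percentage points.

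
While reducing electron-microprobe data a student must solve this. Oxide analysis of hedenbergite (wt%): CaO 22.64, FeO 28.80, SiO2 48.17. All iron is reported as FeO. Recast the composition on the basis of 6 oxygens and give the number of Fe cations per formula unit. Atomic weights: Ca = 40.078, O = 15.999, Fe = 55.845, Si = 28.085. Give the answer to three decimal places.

0.999 Fe apfu

CaO (M=56.077): mol = 0.40373; Ca = 0.40373, O = 0.40373.
FeO (M=71.844): mol = 0.40087; Fe = 0.40087, O = 0.40087.
SiO2 (M=60.083): mol = 0.80172; Si = 0.80172, O = 1.60344.
ΣO = 2.40804; factor = 6/ΣO = 2.49165.
Fe apfu = 0.40087 × 2.49165 = 0.999.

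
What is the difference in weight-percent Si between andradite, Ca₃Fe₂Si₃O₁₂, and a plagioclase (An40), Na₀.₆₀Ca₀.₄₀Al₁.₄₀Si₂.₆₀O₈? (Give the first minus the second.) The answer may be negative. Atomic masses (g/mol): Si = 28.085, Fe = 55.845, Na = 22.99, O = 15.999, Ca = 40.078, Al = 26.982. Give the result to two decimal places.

-10.60 percentage points

First mineral: 84.255 g Si in 508.167 g formula = 16.58 wt% Si.
Second mineral: 73.021 g Si in 268.613 g formula = 27.18 wt% Si.
16.58% − 27.18% gives a difference of -10.60 percentage points.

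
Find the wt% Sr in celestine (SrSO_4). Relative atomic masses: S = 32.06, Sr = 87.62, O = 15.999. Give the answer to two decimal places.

47.70 weight percent

Formula mass = 1*87.62 + 1*32.06 + 4*15.999 = 183.676 g/mol, of which 87.620 g is Sr.
So Sr makes up 87.620/183.676 = 0.4770 of the mass, i.e. 47.70%.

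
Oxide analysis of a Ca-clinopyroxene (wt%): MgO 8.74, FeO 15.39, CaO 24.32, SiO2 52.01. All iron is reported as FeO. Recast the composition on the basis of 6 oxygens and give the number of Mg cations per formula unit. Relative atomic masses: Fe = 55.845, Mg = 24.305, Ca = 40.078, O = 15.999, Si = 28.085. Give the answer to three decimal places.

0.501 Mg apfu

MgO: 8.74/40.304 = 0.21685 mol → 0.21685 mol Mg, 0.21685 mol O.
FeO: 15.39/71.844 = 0.21421 mol → 0.21421 mol Fe, 0.21421 mol O.
CaO: 24.32/56.077 = 0.43369 mol → 0.43369 mol Ca, 0.43369 mol O.
SiO2: 52.01/60.083 = 0.86564 mol → 0.86564 mol Si, 1.73128 mol O.
Total oxygen = 2.59603 mol. Normalization factor = 6/2.59603 = 2.31122.
Mg per 6 O = 0.21685 × 2.31122 = 0.501.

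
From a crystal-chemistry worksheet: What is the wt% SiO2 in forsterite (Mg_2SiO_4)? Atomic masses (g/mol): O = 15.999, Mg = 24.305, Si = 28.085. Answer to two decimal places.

42.71 wt%

Formula mass = 140.691 g/mol.
1 Si → 1.0000 mol SiO2 per formula unit; M(SiO2) = 60.083, so SiO2 mass = 60.083 g.
60.083/140.691 × 100 = 42.71 wt%.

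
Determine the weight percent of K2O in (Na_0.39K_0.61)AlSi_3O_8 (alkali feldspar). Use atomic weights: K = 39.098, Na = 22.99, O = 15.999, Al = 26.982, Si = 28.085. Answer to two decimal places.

Formula mass = 272.045 g/mol.
0.61 K → 0.3050 mol K2O per formula unit; M(K2O) = 94.195, so K2O mass = 28.729 g.
28.729/272.045 × 100 = 10.56 wt%.

10.56 wt%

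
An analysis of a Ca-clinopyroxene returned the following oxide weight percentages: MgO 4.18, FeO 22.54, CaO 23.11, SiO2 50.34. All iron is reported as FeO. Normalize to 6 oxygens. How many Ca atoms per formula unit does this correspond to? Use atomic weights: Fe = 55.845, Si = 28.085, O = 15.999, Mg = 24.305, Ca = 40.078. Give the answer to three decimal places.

4.18 wt% MgO ÷ 40.304 g/mol = 0.10371 mol, giving 0.10371 Mg and 0.10371 O.
22.54 wt% FeO ÷ 71.844 g/mol = 0.31374 mol, giving 0.31374 Fe and 0.31374 O.
23.11 wt% CaO ÷ 56.077 g/mol = 0.41211 mol, giving 0.41211 Ca and 0.41211 O.
50.34 wt% SiO2 ÷ 60.083 g/mol = 0.83784 mol, giving 0.83784 Si and 1.67568 O.
Oxygen sums to 2.50524; scaling by 6/2.50524 = 2.39498 puts the formula on 6 O.
Ca: 0.41211 × 2.39498 = 0.987 atoms per formula unit.

0.987 Ca apfu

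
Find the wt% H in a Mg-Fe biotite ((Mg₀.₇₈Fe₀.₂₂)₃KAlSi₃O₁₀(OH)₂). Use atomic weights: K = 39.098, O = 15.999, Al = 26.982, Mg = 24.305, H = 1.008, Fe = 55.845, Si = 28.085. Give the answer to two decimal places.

0.46 wt%

Formula mass = 2.34·24.305 + 0.66·55.845 + 1·39.098 + 1·26.982 + 3·28.085 + 12·15.999 + 2·1.008 = 438.070 g/mol, of which 2.016 g is H.
So H makes up 2.016/438.070 = 0.0046 of the mass, i.e. 0.46%.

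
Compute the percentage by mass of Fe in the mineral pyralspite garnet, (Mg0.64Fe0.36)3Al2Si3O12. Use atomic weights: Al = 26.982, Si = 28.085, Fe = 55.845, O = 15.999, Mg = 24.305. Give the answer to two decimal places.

Molar mass of (Mg0.64Fe0.36)3Al2Si3O12: 1.92*24.305 + 1.08*55.845 + 2*26.982 + 3*28.085 + 12*15.999 = 437.185 g/mol.
Mass of Fe per formula unit: 1.08 × 55.845 = 60.313 g.
Weight fraction Fe = 60.313 / 437.185 = 0.1380.

13.80 weight percent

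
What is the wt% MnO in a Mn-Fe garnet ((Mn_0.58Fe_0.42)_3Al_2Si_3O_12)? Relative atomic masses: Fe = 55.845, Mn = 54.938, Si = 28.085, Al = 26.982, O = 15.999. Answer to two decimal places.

Molar mass of (Mn_0.58Fe_0.42)_3Al_2Si_3O_12 = 1.74*54.938 + 1.26*55.845 + 2*26.982 + 3*28.085 + 12*15.999 = 496.164 g/mol.
Each formula unit contains 1.74 Mn, equivalent to 1.74/1 = 1.7400 mol MnO.
M(MnO) = 1×54.938 + 1×15.999 = 70.937 g/mol.
Mass of MnO per formula unit = 1.7400 × 70.937 = 123.430 g.
MnO wt% = 123.430 / 496.164 × 100 = 24.88%.

24.88 wt%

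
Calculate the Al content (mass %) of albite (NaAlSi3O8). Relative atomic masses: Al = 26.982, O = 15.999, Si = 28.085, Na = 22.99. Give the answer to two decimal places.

10.29 mass %

Molar mass of NaAlSi3O8: 1*22.99 + 1*26.982 + 3*28.085 + 8*15.999 = 262.219 g/mol.
Mass of Al per formula unit: 1 × 26.982 = 26.982 g.
Weight fraction Al = 26.982 / 262.219 = 0.1029.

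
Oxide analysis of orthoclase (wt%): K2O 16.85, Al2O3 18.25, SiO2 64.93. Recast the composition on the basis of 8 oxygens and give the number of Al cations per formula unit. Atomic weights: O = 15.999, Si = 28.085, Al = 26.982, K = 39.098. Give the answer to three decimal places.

K2O: 16.85/94.195 = 0.17888 mol → 0.35776 mol K, 0.17888 mol O.
Al2O3: 18.25/101.961 = 0.17899 mol → 0.35798 mol Al, 0.53697 mol O.
SiO2: 64.93/60.083 = 1.08067 mol → 1.08067 mol Si, 2.16134 mol O.
Total oxygen = 2.87719 mol. Normalization factor = 8/2.87719 = 2.78049.
Al per 8 O = 0.35798 × 2.78049 = 0.995.

0.995 Al apfu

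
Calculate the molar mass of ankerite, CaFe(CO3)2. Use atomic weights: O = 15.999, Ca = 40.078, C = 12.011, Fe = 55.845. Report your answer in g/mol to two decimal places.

215.94 g/mol

The formula mass is the sum 1·40.078 + 1·55.845 + 2·12.011 + 6·15.999.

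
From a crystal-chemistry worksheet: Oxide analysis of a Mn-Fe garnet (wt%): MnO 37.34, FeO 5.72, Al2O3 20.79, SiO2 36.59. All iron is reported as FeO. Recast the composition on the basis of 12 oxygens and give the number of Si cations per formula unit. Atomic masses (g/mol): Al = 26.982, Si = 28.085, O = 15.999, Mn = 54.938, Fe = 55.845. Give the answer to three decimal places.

37.34 wt% MnO ÷ 70.937 g/mol = 0.52638 mol, giving 0.52638 Mn and 0.52638 O.
5.72 wt% FeO ÷ 71.844 g/mol = 0.07962 mol, giving 0.07962 Fe and 0.07962 O.
20.79 wt% Al2O3 ÷ 101.961 g/mol = 0.20390 mol, giving 0.40780 Al and 0.61170 O.
36.59 wt% SiO2 ÷ 60.083 g/mol = 0.60899 mol, giving 0.60899 Si and 1.21798 O.
Oxygen sums to 2.43568; scaling by 12/2.43568 = 4.92676 puts the formula on 12 O.
Si: 0.60899 × 4.92676 = 3.000 atoms per formula unit.

3.000 Si apfu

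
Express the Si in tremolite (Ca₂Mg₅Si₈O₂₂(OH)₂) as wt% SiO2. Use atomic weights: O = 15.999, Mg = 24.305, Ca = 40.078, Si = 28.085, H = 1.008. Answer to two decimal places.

M(Ca₂Mg₅Si₈O₂₂(OH)₂) = 812.353 g/mol; M(SiO2) = 60.083 g/mol.
Moles SiO2 per formula unit = 8 Si ÷ 1 = 8.0000.
SiO2 fraction = (8.0000 × 60.083) / 812.353 = 480.664/812.353 = 0.5917.

59.17 wt%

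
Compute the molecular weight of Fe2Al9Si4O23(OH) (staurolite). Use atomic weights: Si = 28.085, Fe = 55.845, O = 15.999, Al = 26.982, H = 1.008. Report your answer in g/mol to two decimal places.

The formula mass is the sum 2(55.845) + 9(26.982) + 4(28.085) + 24(15.999) + 1(1.008).

851.85 g/mol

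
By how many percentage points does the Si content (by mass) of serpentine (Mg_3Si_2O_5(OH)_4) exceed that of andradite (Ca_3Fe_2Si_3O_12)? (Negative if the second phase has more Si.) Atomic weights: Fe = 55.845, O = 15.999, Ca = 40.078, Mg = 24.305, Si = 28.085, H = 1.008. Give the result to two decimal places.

Si in Mg_3Si_2O_5(OH)_4: molar mass 277.108 g/mol; 2×28.085 = 56.170 g → 20.27 wt%.
Si in Ca_3Fe_2Si_3O_12: molar mass 508.167 g/mol; 3×28.085 = 84.255 g → 16.58 wt%.
Difference = 20.27 − 16.58 = 3.69 percentage points.

3.69 percentage points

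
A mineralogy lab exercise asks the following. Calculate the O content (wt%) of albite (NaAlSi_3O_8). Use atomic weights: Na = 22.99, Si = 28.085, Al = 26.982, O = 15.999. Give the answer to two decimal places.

48.81 wt%

Molar mass of NaAlSi_3O_8: 1·22.99 + 1·26.982 + 3·28.085 + 8·15.999 = 262.219 g/mol.
Mass of O per formula unit: 8 × 15.999 = 127.992 g.
Weight fraction O = 127.992 / 262.219 = 0.4881.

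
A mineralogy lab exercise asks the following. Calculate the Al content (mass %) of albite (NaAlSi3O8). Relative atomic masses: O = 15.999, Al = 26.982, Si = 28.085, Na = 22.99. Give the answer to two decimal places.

M(NaAlSi3O8) = 262.219 g/mol.
Al contributes 1 × 26.982 = 26.982 g per mole.
26.982/262.219 = 0.1029 → 10.29%.

10.29 mass %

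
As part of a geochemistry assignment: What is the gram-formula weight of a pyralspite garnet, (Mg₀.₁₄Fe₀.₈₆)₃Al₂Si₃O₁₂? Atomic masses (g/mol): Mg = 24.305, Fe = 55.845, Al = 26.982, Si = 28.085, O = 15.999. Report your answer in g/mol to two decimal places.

484.50 g/mol

Mg: 0.42 × 24.305 = 10.2081
Fe: 2.58 × 55.845 = 144.0801
Al: 2 × 26.982 = 53.9640
Si: 3 × 28.085 = 84.2550
O: 12 × 15.999 = 191.9880
Summing the contributions gives the formula mass.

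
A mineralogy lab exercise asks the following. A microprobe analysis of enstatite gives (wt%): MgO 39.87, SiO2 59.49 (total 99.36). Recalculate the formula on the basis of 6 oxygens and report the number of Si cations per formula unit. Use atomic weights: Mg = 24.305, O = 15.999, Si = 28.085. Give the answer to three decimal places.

39.87 wt% MgO ÷ 40.304 g/mol = 0.98923 mol, giving 0.98923 Mg and 0.98923 O.
59.49 wt% SiO2 ÷ 60.083 g/mol = 0.99013 mol, giving 0.99013 Si and 1.98026 O.
Oxygen sums to 2.96949; scaling by 6/2.96949 = 2.02055 puts the formula on 6 O.
Si: 0.99013 × 2.02055 = 2.001 atoms per formula unit.

2.001 Si apfu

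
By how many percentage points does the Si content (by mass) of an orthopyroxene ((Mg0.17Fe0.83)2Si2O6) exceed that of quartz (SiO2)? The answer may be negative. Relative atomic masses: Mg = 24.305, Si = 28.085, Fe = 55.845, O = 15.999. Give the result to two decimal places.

Si in (Mg0.17Fe0.83)2Si2O6: molar mass 253.130 g/mol; 2×28.085 = 56.170 g → 22.19 wt%.
Si in SiO2: molar mass 60.083 g/mol; 1×28.085 = 28.085 g → 46.74 wt%.
Difference = 22.19 − 46.74 = -24.55 percentage points.

-24.55 percentage points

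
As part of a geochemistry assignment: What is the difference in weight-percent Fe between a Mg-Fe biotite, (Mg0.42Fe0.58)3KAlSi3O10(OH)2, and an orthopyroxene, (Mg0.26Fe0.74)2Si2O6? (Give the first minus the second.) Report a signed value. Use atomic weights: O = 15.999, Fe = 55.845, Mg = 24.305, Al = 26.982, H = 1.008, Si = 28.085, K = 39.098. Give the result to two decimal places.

First mineral: 97.170 g Fe in 472.134 g formula = 20.58 wt% Fe.
Second mineral: 82.651 g Fe in 247.453 g formula = 33.40 wt% Fe.
20.58% − 33.40% gives a difference of -12.82 percentage points.

-12.82 percentage points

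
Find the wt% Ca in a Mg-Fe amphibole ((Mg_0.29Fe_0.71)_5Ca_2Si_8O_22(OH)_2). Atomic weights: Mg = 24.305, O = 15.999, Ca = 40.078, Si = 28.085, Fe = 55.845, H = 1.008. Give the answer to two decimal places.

Molar mass of (Mg_0.29Fe_0.71)_5Ca_2Si_8O_22(OH)_2: 1.45*24.305 + 3.55*55.845 + 2*40.078 + 8*28.085 + 24*15.999 + 2*1.008 = 924.320 g/mol.
Mass of Ca per formula unit: 2 × 40.078 = 80.156 g.
Weight fraction Ca = 80.156 / 924.320 = 0.0867.

8.67 wt%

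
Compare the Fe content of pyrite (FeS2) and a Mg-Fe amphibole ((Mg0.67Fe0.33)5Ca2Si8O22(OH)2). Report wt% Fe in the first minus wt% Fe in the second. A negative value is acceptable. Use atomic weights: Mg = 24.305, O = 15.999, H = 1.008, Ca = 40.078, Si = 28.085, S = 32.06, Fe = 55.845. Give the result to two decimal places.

35.89 percentage points

M(FeS2) = 119.965 g/mol, so wt% Fe = 55.845/119.965 × 100 = 46.55%.
M((Mg0.67Fe0.33)5Ca2Si8O22(OH)2) = 864.394 g/mol, so wt% Fe = 92.144/864.394 × 100 = 10.66%.
46.55 − 10.66 = 35.89 pp.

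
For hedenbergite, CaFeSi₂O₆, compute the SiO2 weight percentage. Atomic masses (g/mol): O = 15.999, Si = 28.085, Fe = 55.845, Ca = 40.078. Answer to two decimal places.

Molar mass of CaFeSi₂O₆ = 1×40.078 + 1×55.845 + 2×28.085 + 6×15.999 = 248.087 g/mol.
Each formula unit contains 2 Si, equivalent to 2/1 = 2.0000 mol SiO2.
M(SiO2) = 1×28.085 + 2×15.999 = 60.083 g/mol.
Mass of SiO2 per formula unit = 2.0000 × 60.083 = 120.166 g.
SiO2 wt% = 120.166 / 248.087 × 100 = 48.44%.

48.44 wt%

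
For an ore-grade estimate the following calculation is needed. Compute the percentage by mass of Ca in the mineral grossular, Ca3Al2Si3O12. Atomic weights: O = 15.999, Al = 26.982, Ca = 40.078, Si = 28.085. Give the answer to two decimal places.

Formula mass = 3*40.078 + 2*26.982 + 3*28.085 + 12*15.999 = 450.441 g/mol, of which 120.234 g is Ca.
So Ca makes up 120.234/450.441 = 0.2669 of the mass, i.e. 26.69%.

26.69 wt%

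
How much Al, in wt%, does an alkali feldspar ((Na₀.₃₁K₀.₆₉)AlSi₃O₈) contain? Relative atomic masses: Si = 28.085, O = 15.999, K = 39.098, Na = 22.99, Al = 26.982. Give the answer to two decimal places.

9.87 wt%

M((Na₀.₃₁K₀.₆₉)AlSi₃O₈) = 273.334 g/mol.
Al contributes 1 × 26.982 = 26.982 g per mole.
26.982/273.334 = 0.0987 → 9.87%.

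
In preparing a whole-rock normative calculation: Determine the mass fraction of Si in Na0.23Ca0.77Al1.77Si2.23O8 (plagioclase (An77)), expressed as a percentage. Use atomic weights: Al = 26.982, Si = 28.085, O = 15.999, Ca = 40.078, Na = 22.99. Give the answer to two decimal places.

M(Na0.23Ca0.77Al1.77Si2.23O8) = 274.527 g/mol.
Si contributes 2.23 × 28.085 = 62.630 g per mole.
62.630/274.527 = 0.2281 → 22.81%.

22.81 weight percent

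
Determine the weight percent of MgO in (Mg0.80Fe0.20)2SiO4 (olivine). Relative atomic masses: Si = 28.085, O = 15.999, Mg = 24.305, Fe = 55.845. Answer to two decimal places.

M((Mg0.80Fe0.20)2SiO4) = 153.307 g/mol; M(MgO) = 40.304 g/mol.
Moles MgO per formula unit = 1.60 Mg ÷ 1 = 1.6000.
MgO fraction = (1.6000 × 40.304) / 153.307 = 64.486/153.307 = 0.4206.

42.06 wt%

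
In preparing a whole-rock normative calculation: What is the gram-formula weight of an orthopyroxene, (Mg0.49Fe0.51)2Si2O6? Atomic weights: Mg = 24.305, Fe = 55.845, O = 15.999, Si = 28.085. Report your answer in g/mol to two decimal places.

Mg: 0.98 × 24.305 = 23.8189
Fe: 1.02 × 55.845 = 56.9619
Si: 2 × 28.085 = 56.1700
O: 6 × 15.999 = 95.9940
Summing the contributions gives the formula mass.

232.94 g/mol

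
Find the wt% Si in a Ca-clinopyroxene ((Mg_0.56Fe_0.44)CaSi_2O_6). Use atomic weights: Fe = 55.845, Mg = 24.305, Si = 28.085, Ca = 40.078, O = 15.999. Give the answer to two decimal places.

Formula mass = 0.56*24.305 + 0.44*55.845 + 1*40.078 + 2*28.085 + 6*15.999 = 230.425 g/mol, of which 56.170 g is Si.
So Si makes up 56.170/230.425 = 0.2438 of the mass, i.e. 24.38%.

24.38 mass %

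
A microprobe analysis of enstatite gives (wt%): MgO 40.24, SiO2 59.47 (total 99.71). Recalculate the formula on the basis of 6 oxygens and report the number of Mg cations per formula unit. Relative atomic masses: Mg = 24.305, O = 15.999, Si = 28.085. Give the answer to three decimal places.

2.012 Mg apfu

40.24 wt% MgO ÷ 40.304 g/mol = 0.99841 mol, giving 0.99841 Mg and 0.99841 O.
59.47 wt% SiO2 ÷ 60.083 g/mol = 0.98980 mol, giving 0.98980 Si and 1.97960 O.
Oxygen sums to 2.97801; scaling by 6/2.97801 = 2.01477 puts the formula on 6 O.
Mg: 0.99841 × 2.01477 = 2.012 atoms per formula unit.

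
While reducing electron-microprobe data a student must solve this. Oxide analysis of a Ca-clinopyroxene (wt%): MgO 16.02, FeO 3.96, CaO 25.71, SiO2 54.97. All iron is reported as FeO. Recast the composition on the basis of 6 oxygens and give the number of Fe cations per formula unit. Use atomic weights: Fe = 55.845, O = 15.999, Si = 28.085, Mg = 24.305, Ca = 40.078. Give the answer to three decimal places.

MgO: 16.02/40.304 = 0.39748 mol → 0.39748 mol Mg, 0.39748 mol O.
FeO: 3.96/71.844 = 0.05512 mol → 0.05512 mol Fe, 0.05512 mol O.
CaO: 25.71/56.077 = 0.45848 mol → 0.45848 mol Ca, 0.45848 mol O.
SiO2: 54.97/60.083 = 0.91490 mol → 0.91490 mol Si, 1.82980 mol O.
Total oxygen = 2.74088 mol. Normalization factor = 6/2.74088 = 2.18908.
Fe per 6 O = 0.05512 × 2.18908 = 0.121.

0.121 Fe apfu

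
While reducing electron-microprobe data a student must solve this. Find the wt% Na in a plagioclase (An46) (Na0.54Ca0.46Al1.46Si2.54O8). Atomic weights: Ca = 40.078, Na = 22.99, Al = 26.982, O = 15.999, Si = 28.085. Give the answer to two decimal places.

M(Na0.54Ca0.46Al1.46Si2.54O8) = 269.572 g/mol.
Na contributes 0.54 × 22.99 = 12.415 g per mole.
12.415/269.572 = 0.0461 → 4.61%.

4.61 weight percent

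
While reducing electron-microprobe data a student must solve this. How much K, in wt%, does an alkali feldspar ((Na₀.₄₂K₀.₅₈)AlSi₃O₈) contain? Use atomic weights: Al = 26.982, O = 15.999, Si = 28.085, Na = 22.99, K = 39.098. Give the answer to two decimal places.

8.35 wt%

Formula mass = 0.42*22.99 + 0.58*39.098 + 1*26.982 + 3*28.085 + 8*15.999 = 271.562 g/mol, of which 22.677 g is K.
So K makes up 22.677/271.562 = 0.0835 of the mass, i.e. 8.35%.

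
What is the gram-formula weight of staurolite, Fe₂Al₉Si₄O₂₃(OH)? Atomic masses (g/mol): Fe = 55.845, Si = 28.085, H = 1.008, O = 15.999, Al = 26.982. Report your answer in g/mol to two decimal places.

The formula mass is the sum 2×55.845 + 9×26.982 + 4×28.085 + 24×15.999 + 1×1.008.

851.85 g/mol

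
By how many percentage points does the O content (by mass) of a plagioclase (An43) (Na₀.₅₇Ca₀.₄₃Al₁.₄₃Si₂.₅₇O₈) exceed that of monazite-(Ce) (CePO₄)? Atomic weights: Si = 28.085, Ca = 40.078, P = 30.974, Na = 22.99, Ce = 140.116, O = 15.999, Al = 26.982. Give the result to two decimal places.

M(Na₀.₅₇Ca₀.₄₃Al₁.₄₃Si₂.₅₇O₈) = 269.093 g/mol, so wt% O = 127.992/269.093 × 100 = 47.56%.
M(CePO₄) = 235.086 g/mol, so wt% O = 63.996/235.086 × 100 = 27.22%.
47.56 − 27.22 = 20.34 pp.

20.34 percentage points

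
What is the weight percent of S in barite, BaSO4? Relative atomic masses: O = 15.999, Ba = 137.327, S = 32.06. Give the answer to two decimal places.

Formula mass = 1·137.327 + 1·32.06 + 4·15.999 = 233.383 g/mol, of which 32.060 g is S.
So S makes up 32.060/233.383 = 0.1374 of the mass, i.e. 13.74%.

13.74 weight percent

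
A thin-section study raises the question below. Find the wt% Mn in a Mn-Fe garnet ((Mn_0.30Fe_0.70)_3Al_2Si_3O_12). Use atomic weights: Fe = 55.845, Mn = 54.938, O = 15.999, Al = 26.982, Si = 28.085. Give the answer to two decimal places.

9.95 mass %

Molar mass of (Mn_0.30Fe_0.70)_3Al_2Si_3O_12: 0.90·54.938 + 2.10·55.845 + 2·26.982 + 3·28.085 + 12·15.999 = 496.926 g/mol.
Mass of Mn per formula unit: 0.90 × 54.938 = 49.444 g.
Weight fraction Mn = 49.444 / 496.926 = 0.0995.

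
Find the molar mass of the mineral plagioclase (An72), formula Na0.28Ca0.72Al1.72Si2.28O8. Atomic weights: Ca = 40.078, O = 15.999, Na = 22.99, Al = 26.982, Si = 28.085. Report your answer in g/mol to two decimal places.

273.73 g/mol

M = 0.28·22.99 + 0.72·40.078 + 1.72·26.982 + 2.28·28.085 + 8·15.999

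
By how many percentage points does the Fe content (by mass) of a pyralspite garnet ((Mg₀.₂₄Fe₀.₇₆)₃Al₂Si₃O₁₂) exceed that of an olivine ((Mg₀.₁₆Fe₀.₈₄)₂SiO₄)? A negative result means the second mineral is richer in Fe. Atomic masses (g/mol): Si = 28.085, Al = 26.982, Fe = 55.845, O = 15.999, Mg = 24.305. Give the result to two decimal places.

-21.64 percentage points

First mineral: 127.327 g Fe in 475.033 g formula = 26.80 wt% Fe.
Second mineral: 93.820 g Fe in 193.678 g formula = 48.44 wt% Fe.
26.80% − 48.44% gives a difference of -21.64 percentage points.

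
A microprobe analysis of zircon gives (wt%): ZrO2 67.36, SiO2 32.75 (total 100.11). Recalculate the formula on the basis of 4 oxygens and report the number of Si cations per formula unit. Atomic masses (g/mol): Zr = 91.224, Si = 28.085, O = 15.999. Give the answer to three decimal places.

ZrO2: 67.36/123.222 = 0.54666 mol → 0.54666 mol Zr, 1.09332 mol O.
SiO2: 32.75/60.083 = 0.54508 mol → 0.54508 mol Si, 1.09016 mol O.
Total oxygen = 2.18348 mol. Normalization factor = 4/2.18348 = 1.83194.
Si per 4 O = 0.54508 × 1.83194 = 0.999.

0.999 Si apfu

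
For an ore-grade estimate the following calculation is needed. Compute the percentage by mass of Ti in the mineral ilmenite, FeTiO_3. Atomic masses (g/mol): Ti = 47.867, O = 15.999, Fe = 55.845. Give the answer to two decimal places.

31.55 mass %

Formula mass = 1·55.845 + 1·47.867 + 3·15.999 = 151.709 g/mol, of which 47.867 g is Ti.
So Ti makes up 47.867/151.709 = 0.3155 of the mass, i.e. 31.55%.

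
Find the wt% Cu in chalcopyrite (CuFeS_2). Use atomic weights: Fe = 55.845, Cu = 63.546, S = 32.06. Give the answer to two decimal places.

34.63 weight percent

M(CuFeS_2) = 183.511 g/mol.
Cu contributes 1 × 63.546 = 63.546 g per mole.
63.546/183.511 = 0.3463 → 34.63%.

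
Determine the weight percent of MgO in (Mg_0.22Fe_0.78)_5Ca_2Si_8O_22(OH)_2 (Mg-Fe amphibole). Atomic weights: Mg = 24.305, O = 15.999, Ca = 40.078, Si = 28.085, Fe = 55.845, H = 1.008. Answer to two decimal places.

Formula mass = 935.359 g/mol.
1.10 Mg → 1.1000 mol MgO per formula unit; M(MgO) = 40.304, so MgO mass = 44.334 g.
44.334/935.359 × 100 = 4.74 wt%.

4.74 wt%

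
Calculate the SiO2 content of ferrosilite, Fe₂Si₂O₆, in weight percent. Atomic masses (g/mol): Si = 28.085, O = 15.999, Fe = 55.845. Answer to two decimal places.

45.54 wt%

M(Fe₂Si₂O₆) = 263.854 g/mol; M(SiO2) = 60.083 g/mol.
Moles SiO2 per formula unit = 2 Si ÷ 1 = 2.0000.
SiO2 fraction = (2.0000 × 60.083) / 263.854 = 120.166/263.854 = 0.4554.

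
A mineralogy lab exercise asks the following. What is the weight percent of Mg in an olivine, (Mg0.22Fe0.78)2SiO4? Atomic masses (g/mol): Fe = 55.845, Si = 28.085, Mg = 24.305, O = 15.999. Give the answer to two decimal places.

M((Mg0.22Fe0.78)2SiO4) = 189.893 g/mol.
Mg contributes 0.44 × 24.305 = 10.694 g per mole.
10.694/189.893 = 0.0563 → 5.63%.

5.63 mass %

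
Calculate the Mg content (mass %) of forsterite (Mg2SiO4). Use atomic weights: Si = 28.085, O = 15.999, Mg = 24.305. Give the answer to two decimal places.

Formula mass = 2×24.305 + 1×28.085 + 4×15.999 = 140.691 g/mol, of which 48.610 g is Mg.
So Mg makes up 48.610/140.691 = 0.3455 of the mass, i.e. 34.55%.

34.55 mass %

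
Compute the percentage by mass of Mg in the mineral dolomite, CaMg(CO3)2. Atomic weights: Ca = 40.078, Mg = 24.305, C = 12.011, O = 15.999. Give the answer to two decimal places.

Molar mass of CaMg(CO3)2: 1×40.078 + 1×24.305 + 2×12.011 + 6×15.999 = 184.399 g/mol.
Mass of Mg per formula unit: 1 × 24.305 = 24.305 g.
Weight fraction Mg = 24.305 / 184.399 = 0.1318.

13.18 weight percent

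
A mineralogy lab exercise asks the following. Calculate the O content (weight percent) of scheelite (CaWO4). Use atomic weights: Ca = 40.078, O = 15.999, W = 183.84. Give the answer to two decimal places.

22.23 weight percent

Formula mass = 1·40.078 + 1·183.84 + 4·15.999 = 287.914 g/mol, of which 63.996 g is O.
So O makes up 63.996/287.914 = 0.2223 of the mass, i.e. 22.23%.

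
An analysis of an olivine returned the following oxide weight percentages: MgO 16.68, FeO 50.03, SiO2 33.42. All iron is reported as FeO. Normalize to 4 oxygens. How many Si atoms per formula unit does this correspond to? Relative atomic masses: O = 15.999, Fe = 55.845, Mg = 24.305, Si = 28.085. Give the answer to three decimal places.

1.001 Si apfu

MgO: 16.68/40.304 = 0.41385 mol → 0.41385 mol Mg, 0.41385 mol O.
FeO: 50.03/71.844 = 0.69637 mol → 0.69637 mol Fe, 0.69637 mol O.
SiO2: 33.42/60.083 = 0.55623 mol → 0.55623 mol Si, 1.11246 mol O.
Total oxygen = 2.22268 mol. Normalization factor = 4/2.22268 = 1.79963.
Si per 4 O = 0.55623 × 1.79963 = 1.001.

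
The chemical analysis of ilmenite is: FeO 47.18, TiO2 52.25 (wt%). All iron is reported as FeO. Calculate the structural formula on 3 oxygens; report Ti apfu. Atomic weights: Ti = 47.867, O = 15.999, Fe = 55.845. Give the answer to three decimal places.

0.999 Ti apfu

FeO (M=71.844): mol = 0.65670; Fe = 0.65670, O = 0.65670.
TiO2 (M=79.865): mol = 0.65423; Ti = 0.65423, O = 1.30846.
ΣO = 1.96516; factor = 3/ΣO = 1.52659.
Ti apfu = 0.65423 × 1.52659 = 0.999.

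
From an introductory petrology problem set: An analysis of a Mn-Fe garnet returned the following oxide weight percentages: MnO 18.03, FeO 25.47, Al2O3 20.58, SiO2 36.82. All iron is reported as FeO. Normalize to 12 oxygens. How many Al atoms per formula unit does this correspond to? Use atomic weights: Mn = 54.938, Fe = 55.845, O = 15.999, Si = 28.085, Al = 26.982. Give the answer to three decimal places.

1.985 Al apfu

18.03 wt% MnO ÷ 70.937 g/mol = 0.25417 mol, giving 0.25417 Mn and 0.25417 O.
25.47 wt% FeO ÷ 71.844 g/mol = 0.35452 mol, giving 0.35452 Fe and 0.35452 O.
20.58 wt% Al2O3 ÷ 101.961 g/mol = 0.20184 mol, giving 0.40368 Al and 0.60552 O.
36.82 wt% SiO2 ÷ 60.083 g/mol = 0.61282 mol, giving 0.61282 Si and 1.22564 O.
Oxygen sums to 2.43985; scaling by 12/2.43985 = 4.91834 puts the formula on 12 O.
Al: 0.40368 × 4.91834 = 1.985 atoms per formula unit.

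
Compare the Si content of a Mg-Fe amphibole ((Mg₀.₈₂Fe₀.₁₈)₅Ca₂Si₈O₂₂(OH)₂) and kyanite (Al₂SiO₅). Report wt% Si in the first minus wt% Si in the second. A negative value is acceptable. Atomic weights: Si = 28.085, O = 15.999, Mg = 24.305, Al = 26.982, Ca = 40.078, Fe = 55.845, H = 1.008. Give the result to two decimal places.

9.39 percentage points

M((Mg₀.₈₂Fe₀.₁₈)₅Ca₂Si₈O₂₂(OH)₂) = 840.739 g/mol, so wt% Si = 224.680/840.739 × 100 = 26.72%.
M(Al₂SiO₅) = 162.044 g/mol, so wt% Si = 28.085/162.044 × 100 = 17.33%.
26.72 − 17.33 = 9.39 pp.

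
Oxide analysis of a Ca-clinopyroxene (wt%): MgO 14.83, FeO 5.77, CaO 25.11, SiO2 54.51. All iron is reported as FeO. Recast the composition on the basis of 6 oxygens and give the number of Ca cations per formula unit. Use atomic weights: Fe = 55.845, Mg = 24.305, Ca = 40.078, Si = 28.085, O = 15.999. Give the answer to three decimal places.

0.991 Ca apfu

14.83 wt% MgO ÷ 40.304 g/mol = 0.36795 mol, giving 0.36795 Mg and 0.36795 O.
5.77 wt% FeO ÷ 71.844 g/mol = 0.08031 mol, giving 0.08031 Fe and 0.08031 O.
25.11 wt% CaO ÷ 56.077 g/mol = 0.44778 mol, giving 0.44778 Ca and 0.44778 O.
54.51 wt% SiO2 ÷ 60.083 g/mol = 0.90724 mol, giving 0.90724 Si and 1.81448 O.
Oxygen sums to 2.71052; scaling by 6/2.71052 = 2.21360 puts the formula on 6 O.
Ca: 0.44778 × 2.21360 = 0.991 atoms per formula unit.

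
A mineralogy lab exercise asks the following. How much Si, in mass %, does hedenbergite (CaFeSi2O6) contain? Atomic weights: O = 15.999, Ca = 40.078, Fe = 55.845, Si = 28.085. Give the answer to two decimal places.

M(CaFeSi2O6) = 248.087 g/mol.
Si contributes 2 × 28.085 = 56.170 g per mole.
56.170/248.087 = 0.2264 → 22.64%.

22.64 mass %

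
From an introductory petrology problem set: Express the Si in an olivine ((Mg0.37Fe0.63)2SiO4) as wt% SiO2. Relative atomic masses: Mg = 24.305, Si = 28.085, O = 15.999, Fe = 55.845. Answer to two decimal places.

33.30 wt%

M((Mg0.37Fe0.63)2SiO4) = 180.431 g/mol; M(SiO2) = 60.083 g/mol.
Moles SiO2 per formula unit = 1 Si ÷ 1 = 1.0000.
SiO2 fraction = (1.0000 × 60.083) / 180.431 = 60.083/180.431 = 0.3330.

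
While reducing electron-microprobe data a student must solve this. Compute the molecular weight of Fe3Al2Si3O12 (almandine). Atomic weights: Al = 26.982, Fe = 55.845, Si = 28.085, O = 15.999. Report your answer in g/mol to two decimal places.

497.74 g/mol

Fe: 3 × 55.845 = 167.5350
Al: 2 × 26.982 = 53.9640
Si: 3 × 28.085 = 84.2550
O: 12 × 15.999 = 191.9880
Summing the contributions gives the formula mass.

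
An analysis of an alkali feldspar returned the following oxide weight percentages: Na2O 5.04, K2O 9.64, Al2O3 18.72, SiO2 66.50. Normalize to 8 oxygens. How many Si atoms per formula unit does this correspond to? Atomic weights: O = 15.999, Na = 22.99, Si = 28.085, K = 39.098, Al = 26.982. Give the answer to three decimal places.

3.003 Si apfu

5.04 wt% Na2O ÷ 61.979 g/mol = 0.08132 mol, giving 0.16264 Na and 0.08132 O.
9.64 wt% K2O ÷ 94.195 g/mol = 0.10234 mol, giving 0.20468 K and 0.10234 O.
18.72 wt% Al2O3 ÷ 101.961 g/mol = 0.18360 mol, giving 0.36720 Al and 0.55080 O.
66.50 wt% SiO2 ÷ 60.083 g/mol = 1.10680 mol, giving 1.10680 Si and 2.21360 O.
Oxygen sums to 2.94806; scaling by 8/2.94806 = 2.71365 puts the formula on 8 O.
Si: 1.10680 × 2.71365 = 3.003 atoms per formula unit.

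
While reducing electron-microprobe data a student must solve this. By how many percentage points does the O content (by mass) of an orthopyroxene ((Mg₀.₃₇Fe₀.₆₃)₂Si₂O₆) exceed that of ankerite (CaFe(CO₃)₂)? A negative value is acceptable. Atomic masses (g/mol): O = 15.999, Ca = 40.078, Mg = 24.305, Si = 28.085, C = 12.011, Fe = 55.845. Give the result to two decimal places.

O in (Mg₀.₃₇Fe₀.₆₃)₂Si₂O₆: molar mass 240.514 g/mol; 6×15.999 = 95.994 g → 39.91 wt%.
O in CaFe(CO₃)₂: molar mass 215.939 g/mol; 6×15.999 = 95.994 g → 44.45 wt%.
Difference = 39.91 − 44.45 = -4.54 percentage points.

-4.54 percentage points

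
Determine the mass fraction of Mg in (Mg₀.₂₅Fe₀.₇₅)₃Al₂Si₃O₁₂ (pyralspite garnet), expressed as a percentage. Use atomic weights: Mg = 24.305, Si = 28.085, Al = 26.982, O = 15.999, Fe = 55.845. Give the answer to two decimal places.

Molar mass of (Mg₀.₂₅Fe₀.₇₅)₃Al₂Si₃O₁₂: 0.75·24.305 + 2.25·55.845 + 2·26.982 + 3·28.085 + 12·15.999 = 474.087 g/mol.
Mass of Mg per formula unit: 0.75 × 24.305 = 18.229 g.
Weight fraction Mg = 18.229 / 474.087 = 0.0385.

3.85 wt%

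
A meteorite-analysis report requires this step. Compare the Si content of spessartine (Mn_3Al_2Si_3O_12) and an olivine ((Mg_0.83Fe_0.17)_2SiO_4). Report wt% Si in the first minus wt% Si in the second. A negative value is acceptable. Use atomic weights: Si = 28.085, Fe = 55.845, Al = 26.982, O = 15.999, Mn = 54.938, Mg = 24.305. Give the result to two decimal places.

First mineral: 84.255 g Si in 495.021 g formula = 17.02 wt% Si.
Second mineral: 28.085 g Si in 151.415 g formula = 18.55 wt% Si.
17.02% − 18.55% gives a difference of -1.53 percentage points.

-1.53 percentage points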